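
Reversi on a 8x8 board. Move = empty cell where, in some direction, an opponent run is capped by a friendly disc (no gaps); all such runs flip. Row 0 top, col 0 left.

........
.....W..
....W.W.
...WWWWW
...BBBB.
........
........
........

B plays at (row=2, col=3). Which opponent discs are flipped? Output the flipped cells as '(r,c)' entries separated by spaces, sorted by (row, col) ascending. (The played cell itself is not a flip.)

Answer: (3,3) (3,4)

Derivation:
Dir NW: first cell '.' (not opp) -> no flip
Dir N: first cell '.' (not opp) -> no flip
Dir NE: first cell '.' (not opp) -> no flip
Dir W: first cell '.' (not opp) -> no flip
Dir E: opp run (2,4), next='.' -> no flip
Dir SW: first cell '.' (not opp) -> no flip
Dir S: opp run (3,3) capped by B -> flip
Dir SE: opp run (3,4) capped by B -> flip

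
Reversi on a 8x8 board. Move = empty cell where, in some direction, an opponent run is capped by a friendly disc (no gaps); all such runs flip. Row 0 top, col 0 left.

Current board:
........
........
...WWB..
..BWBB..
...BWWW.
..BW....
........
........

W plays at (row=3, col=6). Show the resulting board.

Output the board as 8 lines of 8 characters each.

Answer: ........
........
...WWB..
..BWWWW.
...BWWW.
..BW....
........
........

Derivation:
Place W at (3,6); scan 8 dirs for brackets.
Dir NW: opp run (2,5), next='.' -> no flip
Dir N: first cell '.' (not opp) -> no flip
Dir NE: first cell '.' (not opp) -> no flip
Dir W: opp run (3,5) (3,4) capped by W -> flip
Dir E: first cell '.' (not opp) -> no flip
Dir SW: first cell 'W' (not opp) -> no flip
Dir S: first cell 'W' (not opp) -> no flip
Dir SE: first cell '.' (not opp) -> no flip
All flips: (3,4) (3,5)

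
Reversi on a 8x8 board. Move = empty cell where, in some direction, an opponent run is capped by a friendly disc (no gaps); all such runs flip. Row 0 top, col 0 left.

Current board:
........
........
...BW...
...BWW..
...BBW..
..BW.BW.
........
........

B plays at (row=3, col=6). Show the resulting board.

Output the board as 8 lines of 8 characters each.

Place B at (3,6); scan 8 dirs for brackets.
Dir NW: first cell '.' (not opp) -> no flip
Dir N: first cell '.' (not opp) -> no flip
Dir NE: first cell '.' (not opp) -> no flip
Dir W: opp run (3,5) (3,4) capped by B -> flip
Dir E: first cell '.' (not opp) -> no flip
Dir SW: opp run (4,5), next='.' -> no flip
Dir S: first cell '.' (not opp) -> no flip
Dir SE: first cell '.' (not opp) -> no flip
All flips: (3,4) (3,5)

Answer: ........
........
...BW...
...BBBB.
...BBW..
..BW.BW.
........
........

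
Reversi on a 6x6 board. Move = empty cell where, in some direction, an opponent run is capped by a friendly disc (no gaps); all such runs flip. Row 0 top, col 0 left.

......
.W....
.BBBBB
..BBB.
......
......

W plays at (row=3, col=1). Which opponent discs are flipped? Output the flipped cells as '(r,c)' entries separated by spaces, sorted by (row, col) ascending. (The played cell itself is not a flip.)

Dir NW: first cell '.' (not opp) -> no flip
Dir N: opp run (2,1) capped by W -> flip
Dir NE: opp run (2,2), next='.' -> no flip
Dir W: first cell '.' (not opp) -> no flip
Dir E: opp run (3,2) (3,3) (3,4), next='.' -> no flip
Dir SW: first cell '.' (not opp) -> no flip
Dir S: first cell '.' (not opp) -> no flip
Dir SE: first cell '.' (not opp) -> no flip

Answer: (2,1)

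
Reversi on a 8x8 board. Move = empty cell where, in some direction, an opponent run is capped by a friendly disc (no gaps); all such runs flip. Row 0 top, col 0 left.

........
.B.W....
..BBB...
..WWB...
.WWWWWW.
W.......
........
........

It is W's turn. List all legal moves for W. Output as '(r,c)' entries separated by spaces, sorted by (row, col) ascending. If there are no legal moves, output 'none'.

(0,0): flips 2 -> legal
(0,1): no bracket -> illegal
(0,2): no bracket -> illegal
(1,0): no bracket -> illegal
(1,2): flips 3 -> legal
(1,4): flips 3 -> legal
(1,5): flips 1 -> legal
(2,0): no bracket -> illegal
(2,1): no bracket -> illegal
(2,5): flips 1 -> legal
(3,1): flips 1 -> legal
(3,5): flips 2 -> legal

Answer: (0,0) (1,2) (1,4) (1,5) (2,5) (3,1) (3,5)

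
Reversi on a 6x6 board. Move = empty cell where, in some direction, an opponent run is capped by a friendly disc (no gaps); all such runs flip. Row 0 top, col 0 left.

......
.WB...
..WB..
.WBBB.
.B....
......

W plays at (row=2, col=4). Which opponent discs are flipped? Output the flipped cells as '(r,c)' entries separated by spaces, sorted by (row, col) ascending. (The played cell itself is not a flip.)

Dir NW: first cell '.' (not opp) -> no flip
Dir N: first cell '.' (not opp) -> no flip
Dir NE: first cell '.' (not opp) -> no flip
Dir W: opp run (2,3) capped by W -> flip
Dir E: first cell '.' (not opp) -> no flip
Dir SW: opp run (3,3), next='.' -> no flip
Dir S: opp run (3,4), next='.' -> no flip
Dir SE: first cell '.' (not opp) -> no flip

Answer: (2,3)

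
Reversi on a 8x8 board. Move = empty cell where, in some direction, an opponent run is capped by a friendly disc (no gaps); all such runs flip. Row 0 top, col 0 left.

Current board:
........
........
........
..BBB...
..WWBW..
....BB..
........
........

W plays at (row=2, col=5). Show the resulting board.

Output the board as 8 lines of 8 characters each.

Answer: ........
........
.....W..
..BBW...
..WWBW..
....BB..
........
........

Derivation:
Place W at (2,5); scan 8 dirs for brackets.
Dir NW: first cell '.' (not opp) -> no flip
Dir N: first cell '.' (not opp) -> no flip
Dir NE: first cell '.' (not opp) -> no flip
Dir W: first cell '.' (not opp) -> no flip
Dir E: first cell '.' (not opp) -> no flip
Dir SW: opp run (3,4) capped by W -> flip
Dir S: first cell '.' (not opp) -> no flip
Dir SE: first cell '.' (not opp) -> no flip
All flips: (3,4)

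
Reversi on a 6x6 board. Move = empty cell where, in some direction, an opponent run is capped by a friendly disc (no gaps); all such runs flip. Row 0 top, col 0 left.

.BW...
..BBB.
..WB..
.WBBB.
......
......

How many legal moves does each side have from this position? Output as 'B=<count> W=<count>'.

-- B to move --
(0,3): flips 1 -> legal
(1,1): flips 1 -> legal
(2,0): no bracket -> illegal
(2,1): flips 1 -> legal
(3,0): flips 1 -> legal
(4,0): flips 2 -> legal
(4,1): no bracket -> illegal
(4,2): no bracket -> illegal
B mobility = 5
-- W to move --
(0,0): flips 1 -> legal
(0,3): no bracket -> illegal
(0,4): flips 1 -> legal
(0,5): no bracket -> illegal
(1,0): no bracket -> illegal
(1,1): no bracket -> illegal
(1,5): no bracket -> illegal
(2,1): no bracket -> illegal
(2,4): flips 2 -> legal
(2,5): no bracket -> illegal
(3,5): flips 3 -> legal
(4,1): no bracket -> illegal
(4,2): flips 1 -> legal
(4,3): no bracket -> illegal
(4,4): flips 1 -> legal
(4,5): no bracket -> illegal
W mobility = 6

Answer: B=5 W=6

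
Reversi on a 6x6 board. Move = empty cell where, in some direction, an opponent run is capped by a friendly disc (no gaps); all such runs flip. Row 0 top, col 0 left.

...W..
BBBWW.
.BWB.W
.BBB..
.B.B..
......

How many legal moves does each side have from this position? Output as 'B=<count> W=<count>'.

Answer: B=3 W=10

Derivation:
-- B to move --
(0,2): no bracket -> illegal
(0,4): flips 2 -> legal
(0,5): flips 1 -> legal
(1,5): flips 2 -> legal
(2,4): no bracket -> illegal
(3,4): no bracket -> illegal
(3,5): no bracket -> illegal
B mobility = 3
-- W to move --
(0,0): flips 1 -> legal
(0,1): no bracket -> illegal
(0,2): flips 1 -> legal
(2,0): flips 1 -> legal
(2,4): flips 1 -> legal
(3,0): flips 2 -> legal
(3,4): no bracket -> illegal
(4,0): flips 1 -> legal
(4,2): flips 1 -> legal
(4,4): flips 1 -> legal
(5,0): flips 3 -> legal
(5,1): no bracket -> illegal
(5,2): no bracket -> illegal
(5,3): flips 3 -> legal
(5,4): no bracket -> illegal
W mobility = 10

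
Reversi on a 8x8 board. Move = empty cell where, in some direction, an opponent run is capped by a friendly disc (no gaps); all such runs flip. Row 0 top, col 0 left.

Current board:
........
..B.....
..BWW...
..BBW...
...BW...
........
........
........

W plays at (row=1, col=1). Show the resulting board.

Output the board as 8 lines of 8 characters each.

Answer: ........
.WB.....
..WWW...
..BWW...
...BW...
........
........
........

Derivation:
Place W at (1,1); scan 8 dirs for brackets.
Dir NW: first cell '.' (not opp) -> no flip
Dir N: first cell '.' (not opp) -> no flip
Dir NE: first cell '.' (not opp) -> no flip
Dir W: first cell '.' (not opp) -> no flip
Dir E: opp run (1,2), next='.' -> no flip
Dir SW: first cell '.' (not opp) -> no flip
Dir S: first cell '.' (not opp) -> no flip
Dir SE: opp run (2,2) (3,3) capped by W -> flip
All flips: (2,2) (3,3)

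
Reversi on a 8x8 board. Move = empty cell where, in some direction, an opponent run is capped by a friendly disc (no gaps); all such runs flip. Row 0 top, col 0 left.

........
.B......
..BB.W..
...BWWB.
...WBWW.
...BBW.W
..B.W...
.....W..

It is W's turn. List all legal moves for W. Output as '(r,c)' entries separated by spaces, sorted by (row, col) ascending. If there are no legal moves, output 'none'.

Answer: (0,0) (1,2) (1,3) (2,6) (2,7) (3,2) (3,7) (4,2) (4,7) (5,2) (6,3) (6,5) (7,1)

Derivation:
(0,0): flips 4 -> legal
(0,1): no bracket -> illegal
(0,2): no bracket -> illegal
(1,0): no bracket -> illegal
(1,2): flips 1 -> legal
(1,3): flips 2 -> legal
(1,4): no bracket -> illegal
(2,0): no bracket -> illegal
(2,1): no bracket -> illegal
(2,4): no bracket -> illegal
(2,6): flips 1 -> legal
(2,7): flips 1 -> legal
(3,1): no bracket -> illegal
(3,2): flips 1 -> legal
(3,7): flips 1 -> legal
(4,2): flips 1 -> legal
(4,7): flips 1 -> legal
(5,1): no bracket -> illegal
(5,2): flips 2 -> legal
(6,1): no bracket -> illegal
(6,3): flips 2 -> legal
(6,5): flips 1 -> legal
(7,1): flips 3 -> legal
(7,2): no bracket -> illegal
(7,3): no bracket -> illegal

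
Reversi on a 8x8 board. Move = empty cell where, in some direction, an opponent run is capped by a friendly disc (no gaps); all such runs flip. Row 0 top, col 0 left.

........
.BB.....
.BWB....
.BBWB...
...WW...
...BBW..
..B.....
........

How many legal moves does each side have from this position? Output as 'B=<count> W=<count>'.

-- B to move --
(1,3): flips 1 -> legal
(2,4): no bracket -> illegal
(3,5): flips 1 -> legal
(4,2): no bracket -> illegal
(4,5): no bracket -> illegal
(4,6): no bracket -> illegal
(5,2): flips 1 -> legal
(5,6): flips 1 -> legal
(6,4): no bracket -> illegal
(6,5): no bracket -> illegal
(6,6): flips 4 -> legal
B mobility = 5
-- W to move --
(0,0): flips 1 -> legal
(0,1): no bracket -> illegal
(0,2): flips 1 -> legal
(0,3): no bracket -> illegal
(1,0): flips 2 -> legal
(1,3): flips 1 -> legal
(1,4): no bracket -> illegal
(2,0): flips 1 -> legal
(2,4): flips 2 -> legal
(2,5): flips 1 -> legal
(3,0): flips 2 -> legal
(3,5): flips 1 -> legal
(4,0): flips 1 -> legal
(4,1): no bracket -> illegal
(4,2): flips 1 -> legal
(4,5): no bracket -> illegal
(5,1): no bracket -> illegal
(5,2): flips 2 -> legal
(6,1): no bracket -> illegal
(6,3): flips 1 -> legal
(6,4): flips 1 -> legal
(6,5): flips 1 -> legal
(7,1): flips 2 -> legal
(7,2): no bracket -> illegal
(7,3): no bracket -> illegal
W mobility = 16

Answer: B=5 W=16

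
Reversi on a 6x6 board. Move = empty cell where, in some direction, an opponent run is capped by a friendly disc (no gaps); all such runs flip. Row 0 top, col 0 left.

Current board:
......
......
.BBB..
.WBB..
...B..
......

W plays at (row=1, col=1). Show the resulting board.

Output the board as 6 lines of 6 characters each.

Answer: ......
.W....
.WBB..
.WBB..
...B..
......

Derivation:
Place W at (1,1); scan 8 dirs for brackets.
Dir NW: first cell '.' (not opp) -> no flip
Dir N: first cell '.' (not opp) -> no flip
Dir NE: first cell '.' (not opp) -> no flip
Dir W: first cell '.' (not opp) -> no flip
Dir E: first cell '.' (not opp) -> no flip
Dir SW: first cell '.' (not opp) -> no flip
Dir S: opp run (2,1) capped by W -> flip
Dir SE: opp run (2,2) (3,3), next='.' -> no flip
All flips: (2,1)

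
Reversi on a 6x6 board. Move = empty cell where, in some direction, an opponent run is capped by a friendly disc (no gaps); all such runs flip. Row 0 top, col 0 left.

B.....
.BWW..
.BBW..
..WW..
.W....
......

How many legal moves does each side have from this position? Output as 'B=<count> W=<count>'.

Answer: B=8 W=4

Derivation:
-- B to move --
(0,1): no bracket -> illegal
(0,2): flips 1 -> legal
(0,3): flips 1 -> legal
(0,4): flips 1 -> legal
(1,4): flips 2 -> legal
(2,4): flips 1 -> legal
(3,0): no bracket -> illegal
(3,1): no bracket -> illegal
(3,4): no bracket -> illegal
(4,0): no bracket -> illegal
(4,2): flips 1 -> legal
(4,3): flips 1 -> legal
(4,4): flips 1 -> legal
(5,0): no bracket -> illegal
(5,1): no bracket -> illegal
(5,2): no bracket -> illegal
B mobility = 8
-- W to move --
(0,1): no bracket -> illegal
(0,2): no bracket -> illegal
(1,0): flips 2 -> legal
(2,0): flips 2 -> legal
(3,0): flips 1 -> legal
(3,1): flips 1 -> legal
W mobility = 4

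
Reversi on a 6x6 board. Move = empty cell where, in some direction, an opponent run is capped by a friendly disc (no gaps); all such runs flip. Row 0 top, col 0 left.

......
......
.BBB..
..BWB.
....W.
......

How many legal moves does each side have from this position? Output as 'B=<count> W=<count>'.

Answer: B=3 W=5

Derivation:
-- B to move --
(2,4): no bracket -> illegal
(3,5): no bracket -> illegal
(4,2): no bracket -> illegal
(4,3): flips 1 -> legal
(4,5): no bracket -> illegal
(5,3): no bracket -> illegal
(5,4): flips 1 -> legal
(5,5): flips 2 -> legal
B mobility = 3
-- W to move --
(1,0): no bracket -> illegal
(1,1): flips 1 -> legal
(1,2): no bracket -> illegal
(1,3): flips 1 -> legal
(1,4): no bracket -> illegal
(2,0): no bracket -> illegal
(2,4): flips 1 -> legal
(2,5): no bracket -> illegal
(3,0): no bracket -> illegal
(3,1): flips 1 -> legal
(3,5): flips 1 -> legal
(4,1): no bracket -> illegal
(4,2): no bracket -> illegal
(4,3): no bracket -> illegal
(4,5): no bracket -> illegal
W mobility = 5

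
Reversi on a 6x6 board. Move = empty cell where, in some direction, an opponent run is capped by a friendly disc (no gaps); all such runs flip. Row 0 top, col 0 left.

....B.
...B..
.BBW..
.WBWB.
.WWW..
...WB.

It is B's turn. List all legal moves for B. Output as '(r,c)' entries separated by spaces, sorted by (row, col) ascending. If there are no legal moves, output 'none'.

(1,2): flips 1 -> legal
(1,4): flips 1 -> legal
(2,0): no bracket -> illegal
(2,4): flips 1 -> legal
(3,0): flips 1 -> legal
(4,0): flips 1 -> legal
(4,4): flips 1 -> legal
(5,0): flips 1 -> legal
(5,1): flips 2 -> legal
(5,2): flips 3 -> legal

Answer: (1,2) (1,4) (2,4) (3,0) (4,0) (4,4) (5,0) (5,1) (5,2)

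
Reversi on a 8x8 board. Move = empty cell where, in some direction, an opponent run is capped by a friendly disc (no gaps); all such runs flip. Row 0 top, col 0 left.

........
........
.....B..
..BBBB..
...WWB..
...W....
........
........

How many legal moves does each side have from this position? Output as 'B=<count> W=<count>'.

-- B to move --
(4,2): flips 2 -> legal
(5,2): flips 1 -> legal
(5,4): flips 2 -> legal
(5,5): flips 1 -> legal
(6,2): flips 2 -> legal
(6,3): flips 2 -> legal
(6,4): no bracket -> illegal
B mobility = 6
-- W to move --
(1,4): no bracket -> illegal
(1,5): no bracket -> illegal
(1,6): flips 2 -> legal
(2,1): flips 1 -> legal
(2,2): flips 1 -> legal
(2,3): flips 1 -> legal
(2,4): flips 1 -> legal
(2,6): flips 1 -> legal
(3,1): no bracket -> illegal
(3,6): no bracket -> illegal
(4,1): no bracket -> illegal
(4,2): no bracket -> illegal
(4,6): flips 1 -> legal
(5,4): no bracket -> illegal
(5,5): no bracket -> illegal
(5,6): no bracket -> illegal
W mobility = 7

Answer: B=6 W=7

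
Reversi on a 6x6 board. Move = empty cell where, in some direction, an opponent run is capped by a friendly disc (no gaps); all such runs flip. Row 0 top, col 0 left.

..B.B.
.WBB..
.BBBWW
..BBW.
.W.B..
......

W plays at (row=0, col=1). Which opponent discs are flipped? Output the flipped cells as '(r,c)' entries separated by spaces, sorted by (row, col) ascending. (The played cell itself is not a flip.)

Answer: (1,2) (2,3)

Derivation:
Dir NW: edge -> no flip
Dir N: edge -> no flip
Dir NE: edge -> no flip
Dir W: first cell '.' (not opp) -> no flip
Dir E: opp run (0,2), next='.' -> no flip
Dir SW: first cell '.' (not opp) -> no flip
Dir S: first cell 'W' (not opp) -> no flip
Dir SE: opp run (1,2) (2,3) capped by W -> flip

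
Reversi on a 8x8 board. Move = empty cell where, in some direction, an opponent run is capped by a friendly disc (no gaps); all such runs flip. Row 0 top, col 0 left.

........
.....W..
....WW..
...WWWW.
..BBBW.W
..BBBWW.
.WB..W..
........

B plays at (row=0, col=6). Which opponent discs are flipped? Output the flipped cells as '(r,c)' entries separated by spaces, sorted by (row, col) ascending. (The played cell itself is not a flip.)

Dir NW: edge -> no flip
Dir N: edge -> no flip
Dir NE: edge -> no flip
Dir W: first cell '.' (not opp) -> no flip
Dir E: first cell '.' (not opp) -> no flip
Dir SW: opp run (1,5) (2,4) (3,3) capped by B -> flip
Dir S: first cell '.' (not opp) -> no flip
Dir SE: first cell '.' (not opp) -> no flip

Answer: (1,5) (2,4) (3,3)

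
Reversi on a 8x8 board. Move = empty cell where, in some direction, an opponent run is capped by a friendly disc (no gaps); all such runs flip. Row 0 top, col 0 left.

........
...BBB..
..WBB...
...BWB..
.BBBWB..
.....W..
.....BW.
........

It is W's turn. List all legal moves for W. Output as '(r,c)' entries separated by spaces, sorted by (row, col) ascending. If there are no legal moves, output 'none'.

Answer: (0,4) (1,2) (2,5) (2,6) (3,2) (3,6) (4,0) (4,6) (5,2) (5,6) (6,4) (7,5)

Derivation:
(0,2): no bracket -> illegal
(0,3): no bracket -> illegal
(0,4): flips 3 -> legal
(0,5): no bracket -> illegal
(0,6): no bracket -> illegal
(1,2): flips 1 -> legal
(1,6): no bracket -> illegal
(2,5): flips 4 -> legal
(2,6): flips 1 -> legal
(3,0): no bracket -> illegal
(3,1): no bracket -> illegal
(3,2): flips 1 -> legal
(3,6): flips 1 -> legal
(4,0): flips 3 -> legal
(4,6): flips 1 -> legal
(5,0): no bracket -> illegal
(5,1): no bracket -> illegal
(5,2): flips 1 -> legal
(5,3): no bracket -> illegal
(5,4): no bracket -> illegal
(5,6): flips 1 -> legal
(6,4): flips 1 -> legal
(7,4): no bracket -> illegal
(7,5): flips 1 -> legal
(7,6): no bracket -> illegal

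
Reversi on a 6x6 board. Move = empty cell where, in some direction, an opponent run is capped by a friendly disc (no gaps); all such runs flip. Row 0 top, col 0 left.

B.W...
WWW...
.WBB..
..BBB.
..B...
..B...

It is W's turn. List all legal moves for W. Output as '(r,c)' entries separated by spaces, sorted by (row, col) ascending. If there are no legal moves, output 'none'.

(0,1): no bracket -> illegal
(1,3): no bracket -> illegal
(1,4): no bracket -> illegal
(2,4): flips 2 -> legal
(2,5): no bracket -> illegal
(3,1): no bracket -> illegal
(3,5): no bracket -> illegal
(4,1): no bracket -> illegal
(4,3): flips 1 -> legal
(4,4): flips 2 -> legal
(4,5): flips 2 -> legal
(5,1): no bracket -> illegal
(5,3): no bracket -> illegal

Answer: (2,4) (4,3) (4,4) (4,5)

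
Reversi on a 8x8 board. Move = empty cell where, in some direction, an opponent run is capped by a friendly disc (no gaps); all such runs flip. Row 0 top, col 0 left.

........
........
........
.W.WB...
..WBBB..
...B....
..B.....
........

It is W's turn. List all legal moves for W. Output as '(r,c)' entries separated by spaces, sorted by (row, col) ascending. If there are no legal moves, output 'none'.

Answer: (3,5) (4,6) (5,5) (6,3) (6,4)

Derivation:
(2,3): no bracket -> illegal
(2,4): no bracket -> illegal
(2,5): no bracket -> illegal
(3,2): no bracket -> illegal
(3,5): flips 1 -> legal
(3,6): no bracket -> illegal
(4,6): flips 3 -> legal
(5,1): no bracket -> illegal
(5,2): no bracket -> illegal
(5,4): no bracket -> illegal
(5,5): flips 1 -> legal
(5,6): no bracket -> illegal
(6,1): no bracket -> illegal
(6,3): flips 2 -> legal
(6,4): flips 1 -> legal
(7,1): no bracket -> illegal
(7,2): no bracket -> illegal
(7,3): no bracket -> illegal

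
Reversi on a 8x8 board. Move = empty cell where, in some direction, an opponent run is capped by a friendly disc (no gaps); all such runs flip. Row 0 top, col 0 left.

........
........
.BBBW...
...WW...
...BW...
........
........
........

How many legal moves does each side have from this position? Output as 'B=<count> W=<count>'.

Answer: B=3 W=7

Derivation:
-- B to move --
(1,3): no bracket -> illegal
(1,4): no bracket -> illegal
(1,5): no bracket -> illegal
(2,5): flips 2 -> legal
(3,2): no bracket -> illegal
(3,5): no bracket -> illegal
(4,2): no bracket -> illegal
(4,5): flips 2 -> legal
(5,3): no bracket -> illegal
(5,4): no bracket -> illegal
(5,5): flips 2 -> legal
B mobility = 3
-- W to move --
(1,0): no bracket -> illegal
(1,1): flips 1 -> legal
(1,2): flips 1 -> legal
(1,3): flips 1 -> legal
(1,4): no bracket -> illegal
(2,0): flips 3 -> legal
(3,0): no bracket -> illegal
(3,1): no bracket -> illegal
(3,2): no bracket -> illegal
(4,2): flips 1 -> legal
(5,2): flips 1 -> legal
(5,3): flips 1 -> legal
(5,4): no bracket -> illegal
W mobility = 7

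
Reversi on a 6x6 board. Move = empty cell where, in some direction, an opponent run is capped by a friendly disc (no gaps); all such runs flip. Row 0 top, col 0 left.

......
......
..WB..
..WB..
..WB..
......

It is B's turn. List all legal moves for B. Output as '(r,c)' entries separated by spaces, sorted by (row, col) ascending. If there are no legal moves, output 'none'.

Answer: (1,1) (2,1) (3,1) (4,1) (5,1)

Derivation:
(1,1): flips 1 -> legal
(1,2): no bracket -> illegal
(1,3): no bracket -> illegal
(2,1): flips 2 -> legal
(3,1): flips 1 -> legal
(4,1): flips 2 -> legal
(5,1): flips 1 -> legal
(5,2): no bracket -> illegal
(5,3): no bracket -> illegal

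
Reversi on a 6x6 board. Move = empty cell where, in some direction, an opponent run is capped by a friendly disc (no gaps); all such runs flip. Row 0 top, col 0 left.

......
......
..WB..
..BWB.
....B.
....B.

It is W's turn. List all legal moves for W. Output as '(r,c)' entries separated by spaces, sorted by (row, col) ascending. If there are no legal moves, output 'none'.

Answer: (1,3) (2,4) (3,1) (3,5) (4,2) (5,5)

Derivation:
(1,2): no bracket -> illegal
(1,3): flips 1 -> legal
(1,4): no bracket -> illegal
(2,1): no bracket -> illegal
(2,4): flips 1 -> legal
(2,5): no bracket -> illegal
(3,1): flips 1 -> legal
(3,5): flips 1 -> legal
(4,1): no bracket -> illegal
(4,2): flips 1 -> legal
(4,3): no bracket -> illegal
(4,5): no bracket -> illegal
(5,3): no bracket -> illegal
(5,5): flips 1 -> legal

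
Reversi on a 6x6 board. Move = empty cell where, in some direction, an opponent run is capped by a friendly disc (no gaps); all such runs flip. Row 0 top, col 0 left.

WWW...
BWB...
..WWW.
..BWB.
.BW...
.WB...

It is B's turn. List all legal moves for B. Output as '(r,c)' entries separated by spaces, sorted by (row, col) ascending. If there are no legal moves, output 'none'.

(0,3): no bracket -> illegal
(1,3): no bracket -> illegal
(1,4): flips 2 -> legal
(1,5): no bracket -> illegal
(2,0): no bracket -> illegal
(2,1): no bracket -> illegal
(2,5): no bracket -> illegal
(3,1): no bracket -> illegal
(3,5): no bracket -> illegal
(4,0): no bracket -> illegal
(4,3): flips 1 -> legal
(4,4): no bracket -> illegal
(5,0): flips 1 -> legal
(5,3): no bracket -> illegal

Answer: (1,4) (4,3) (5,0)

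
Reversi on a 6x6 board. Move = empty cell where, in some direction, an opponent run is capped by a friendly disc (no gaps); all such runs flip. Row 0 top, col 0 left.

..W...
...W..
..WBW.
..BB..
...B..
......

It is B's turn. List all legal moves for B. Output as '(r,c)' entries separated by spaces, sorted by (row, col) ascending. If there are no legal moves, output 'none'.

(0,1): no bracket -> illegal
(0,3): flips 1 -> legal
(0,4): no bracket -> illegal
(1,1): flips 1 -> legal
(1,2): flips 1 -> legal
(1,4): no bracket -> illegal
(1,5): flips 1 -> legal
(2,1): flips 1 -> legal
(2,5): flips 1 -> legal
(3,1): no bracket -> illegal
(3,4): no bracket -> illegal
(3,5): no bracket -> illegal

Answer: (0,3) (1,1) (1,2) (1,5) (2,1) (2,5)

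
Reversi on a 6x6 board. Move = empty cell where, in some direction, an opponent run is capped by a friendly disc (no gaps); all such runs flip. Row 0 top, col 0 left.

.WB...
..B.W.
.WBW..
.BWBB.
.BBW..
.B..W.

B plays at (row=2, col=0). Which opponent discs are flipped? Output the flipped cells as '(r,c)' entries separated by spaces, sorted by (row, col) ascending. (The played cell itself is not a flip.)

Dir NW: edge -> no flip
Dir N: first cell '.' (not opp) -> no flip
Dir NE: first cell '.' (not opp) -> no flip
Dir W: edge -> no flip
Dir E: opp run (2,1) capped by B -> flip
Dir SW: edge -> no flip
Dir S: first cell '.' (not opp) -> no flip
Dir SE: first cell 'B' (not opp) -> no flip

Answer: (2,1)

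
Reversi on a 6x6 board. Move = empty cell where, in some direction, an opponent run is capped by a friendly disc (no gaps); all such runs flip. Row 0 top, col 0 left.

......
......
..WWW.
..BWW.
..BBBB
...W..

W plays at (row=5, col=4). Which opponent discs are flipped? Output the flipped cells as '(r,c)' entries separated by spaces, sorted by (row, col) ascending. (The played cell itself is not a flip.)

Dir NW: opp run (4,3) (3,2), next='.' -> no flip
Dir N: opp run (4,4) capped by W -> flip
Dir NE: opp run (4,5), next=edge -> no flip
Dir W: first cell 'W' (not opp) -> no flip
Dir E: first cell '.' (not opp) -> no flip
Dir SW: edge -> no flip
Dir S: edge -> no flip
Dir SE: edge -> no flip

Answer: (4,4)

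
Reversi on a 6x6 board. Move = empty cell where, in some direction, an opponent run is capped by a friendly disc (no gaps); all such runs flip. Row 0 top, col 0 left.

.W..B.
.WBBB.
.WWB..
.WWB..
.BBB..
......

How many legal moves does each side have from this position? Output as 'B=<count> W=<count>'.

-- B to move --
(0,0): flips 2 -> legal
(0,2): no bracket -> illegal
(1,0): flips 3 -> legal
(2,0): flips 3 -> legal
(3,0): flips 3 -> legal
(4,0): flips 2 -> legal
B mobility = 5
-- W to move --
(0,2): flips 1 -> legal
(0,3): flips 1 -> legal
(0,5): flips 2 -> legal
(1,5): flips 3 -> legal
(2,4): flips 1 -> legal
(2,5): no bracket -> illegal
(3,0): no bracket -> illegal
(3,4): flips 3 -> legal
(4,0): no bracket -> illegal
(4,4): flips 1 -> legal
(5,0): flips 1 -> legal
(5,1): flips 1 -> legal
(5,2): flips 1 -> legal
(5,3): flips 1 -> legal
(5,4): flips 1 -> legal
W mobility = 12

Answer: B=5 W=12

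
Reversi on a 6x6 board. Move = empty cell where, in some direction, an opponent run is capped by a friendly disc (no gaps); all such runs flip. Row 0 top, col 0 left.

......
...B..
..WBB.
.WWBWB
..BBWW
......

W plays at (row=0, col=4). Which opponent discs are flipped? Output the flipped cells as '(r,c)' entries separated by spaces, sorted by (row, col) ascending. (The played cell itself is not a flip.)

Answer: (1,3)

Derivation:
Dir NW: edge -> no flip
Dir N: edge -> no flip
Dir NE: edge -> no flip
Dir W: first cell '.' (not opp) -> no flip
Dir E: first cell '.' (not opp) -> no flip
Dir SW: opp run (1,3) capped by W -> flip
Dir S: first cell '.' (not opp) -> no flip
Dir SE: first cell '.' (not opp) -> no flip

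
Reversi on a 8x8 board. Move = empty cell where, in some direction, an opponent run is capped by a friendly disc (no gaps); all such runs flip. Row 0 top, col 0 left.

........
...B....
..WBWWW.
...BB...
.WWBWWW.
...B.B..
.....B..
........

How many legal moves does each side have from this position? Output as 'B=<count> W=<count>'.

-- B to move --
(1,1): flips 1 -> legal
(1,2): no bracket -> illegal
(1,4): flips 1 -> legal
(1,5): flips 1 -> legal
(1,6): flips 1 -> legal
(1,7): no bracket -> illegal
(2,1): flips 1 -> legal
(2,7): flips 3 -> legal
(3,0): no bracket -> illegal
(3,1): flips 2 -> legal
(3,2): no bracket -> illegal
(3,5): flips 3 -> legal
(3,6): no bracket -> illegal
(3,7): flips 1 -> legal
(4,0): flips 2 -> legal
(4,7): flips 3 -> legal
(5,0): no bracket -> illegal
(5,1): flips 1 -> legal
(5,2): no bracket -> illegal
(5,4): flips 1 -> legal
(5,6): flips 1 -> legal
(5,7): no bracket -> illegal
B mobility = 14
-- W to move --
(0,2): flips 1 -> legal
(0,3): no bracket -> illegal
(0,4): flips 1 -> legal
(1,2): flips 2 -> legal
(1,4): no bracket -> illegal
(3,2): no bracket -> illegal
(3,5): no bracket -> illegal
(5,2): flips 2 -> legal
(5,4): no bracket -> illegal
(5,6): no bracket -> illegal
(6,2): flips 1 -> legal
(6,3): no bracket -> illegal
(6,4): flips 2 -> legal
(6,6): flips 1 -> legal
(7,4): no bracket -> illegal
(7,5): flips 2 -> legal
(7,6): no bracket -> illegal
W mobility = 8

Answer: B=14 W=8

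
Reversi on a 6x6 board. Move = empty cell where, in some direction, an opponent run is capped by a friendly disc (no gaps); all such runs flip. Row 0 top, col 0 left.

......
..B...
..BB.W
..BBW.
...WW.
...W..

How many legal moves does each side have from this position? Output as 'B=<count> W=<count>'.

Answer: B=4 W=5

Derivation:
-- B to move --
(1,4): no bracket -> illegal
(1,5): no bracket -> illegal
(2,4): no bracket -> illegal
(3,5): flips 1 -> legal
(4,2): no bracket -> illegal
(4,5): flips 1 -> legal
(5,2): no bracket -> illegal
(5,4): flips 1 -> legal
(5,5): flips 1 -> legal
B mobility = 4
-- W to move --
(0,1): flips 2 -> legal
(0,2): no bracket -> illegal
(0,3): no bracket -> illegal
(1,1): flips 2 -> legal
(1,3): flips 2 -> legal
(1,4): no bracket -> illegal
(2,1): flips 1 -> legal
(2,4): no bracket -> illegal
(3,1): flips 2 -> legal
(4,1): no bracket -> illegal
(4,2): no bracket -> illegal
W mobility = 5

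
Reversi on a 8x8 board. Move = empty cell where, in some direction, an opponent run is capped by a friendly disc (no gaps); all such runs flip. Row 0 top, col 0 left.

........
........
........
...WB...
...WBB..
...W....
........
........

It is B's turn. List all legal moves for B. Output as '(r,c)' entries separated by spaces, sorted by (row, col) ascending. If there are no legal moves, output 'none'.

(2,2): flips 1 -> legal
(2,3): no bracket -> illegal
(2,4): no bracket -> illegal
(3,2): flips 1 -> legal
(4,2): flips 1 -> legal
(5,2): flips 1 -> legal
(5,4): no bracket -> illegal
(6,2): flips 1 -> legal
(6,3): no bracket -> illegal
(6,4): no bracket -> illegal

Answer: (2,2) (3,2) (4,2) (5,2) (6,2)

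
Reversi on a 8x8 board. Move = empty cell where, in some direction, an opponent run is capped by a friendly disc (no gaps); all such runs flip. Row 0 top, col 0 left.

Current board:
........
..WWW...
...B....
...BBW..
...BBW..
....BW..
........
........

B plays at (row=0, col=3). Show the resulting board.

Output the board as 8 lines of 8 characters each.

Place B at (0,3); scan 8 dirs for brackets.
Dir NW: edge -> no flip
Dir N: edge -> no flip
Dir NE: edge -> no flip
Dir W: first cell '.' (not opp) -> no flip
Dir E: first cell '.' (not opp) -> no flip
Dir SW: opp run (1,2), next='.' -> no flip
Dir S: opp run (1,3) capped by B -> flip
Dir SE: opp run (1,4), next='.' -> no flip
All flips: (1,3)

Answer: ...B....
..WBW...
...B....
...BBW..
...BBW..
....BW..
........
........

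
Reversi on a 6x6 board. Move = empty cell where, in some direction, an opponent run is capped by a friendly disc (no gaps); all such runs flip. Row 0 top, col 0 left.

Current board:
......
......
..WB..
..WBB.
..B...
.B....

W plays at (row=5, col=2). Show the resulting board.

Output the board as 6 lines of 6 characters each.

Place W at (5,2); scan 8 dirs for brackets.
Dir NW: first cell '.' (not opp) -> no flip
Dir N: opp run (4,2) capped by W -> flip
Dir NE: first cell '.' (not opp) -> no flip
Dir W: opp run (5,1), next='.' -> no flip
Dir E: first cell '.' (not opp) -> no flip
Dir SW: edge -> no flip
Dir S: edge -> no flip
Dir SE: edge -> no flip
All flips: (4,2)

Answer: ......
......
..WB..
..WBB.
..W...
.BW...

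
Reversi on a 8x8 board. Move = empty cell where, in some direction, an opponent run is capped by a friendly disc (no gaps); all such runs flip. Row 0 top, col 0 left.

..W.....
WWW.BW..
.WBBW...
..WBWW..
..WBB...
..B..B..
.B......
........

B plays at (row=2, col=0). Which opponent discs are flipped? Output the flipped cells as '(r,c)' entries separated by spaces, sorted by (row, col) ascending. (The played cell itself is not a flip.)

Dir NW: edge -> no flip
Dir N: opp run (1,0), next='.' -> no flip
Dir NE: opp run (1,1) (0,2), next=edge -> no flip
Dir W: edge -> no flip
Dir E: opp run (2,1) capped by B -> flip
Dir SW: edge -> no flip
Dir S: first cell '.' (not opp) -> no flip
Dir SE: first cell '.' (not opp) -> no flip

Answer: (2,1)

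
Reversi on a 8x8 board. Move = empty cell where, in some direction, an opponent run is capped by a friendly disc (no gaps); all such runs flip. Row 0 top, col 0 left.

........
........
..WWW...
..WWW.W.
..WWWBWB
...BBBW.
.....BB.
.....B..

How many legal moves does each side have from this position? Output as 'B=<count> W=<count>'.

-- B to move --
(1,1): flips 3 -> legal
(1,2): flips 2 -> legal
(1,3): flips 3 -> legal
(1,4): flips 3 -> legal
(1,5): no bracket -> illegal
(2,1): flips 2 -> legal
(2,5): flips 1 -> legal
(2,6): flips 3 -> legal
(2,7): flips 1 -> legal
(3,1): flips 1 -> legal
(3,5): flips 1 -> legal
(3,7): flips 1 -> legal
(4,1): flips 3 -> legal
(5,1): no bracket -> illegal
(5,2): no bracket -> illegal
(5,7): flips 1 -> legal
(6,7): flips 1 -> legal
B mobility = 14
-- W to move --
(3,5): no bracket -> illegal
(3,7): no bracket -> illegal
(5,2): flips 3 -> legal
(5,7): no bracket -> illegal
(6,2): flips 1 -> legal
(6,3): flips 3 -> legal
(6,4): flips 3 -> legal
(6,7): no bracket -> illegal
(7,4): flips 1 -> legal
(7,6): flips 3 -> legal
(7,7): flips 2 -> legal
W mobility = 7

Answer: B=14 W=7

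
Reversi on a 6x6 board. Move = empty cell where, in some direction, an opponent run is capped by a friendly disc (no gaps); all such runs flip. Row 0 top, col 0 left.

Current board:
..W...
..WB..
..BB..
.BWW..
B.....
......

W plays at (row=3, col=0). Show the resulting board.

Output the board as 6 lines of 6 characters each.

Place W at (3,0); scan 8 dirs for brackets.
Dir NW: edge -> no flip
Dir N: first cell '.' (not opp) -> no flip
Dir NE: first cell '.' (not opp) -> no flip
Dir W: edge -> no flip
Dir E: opp run (3,1) capped by W -> flip
Dir SW: edge -> no flip
Dir S: opp run (4,0), next='.' -> no flip
Dir SE: first cell '.' (not opp) -> no flip
All flips: (3,1)

Answer: ..W...
..WB..
..BB..
WWWW..
B.....
......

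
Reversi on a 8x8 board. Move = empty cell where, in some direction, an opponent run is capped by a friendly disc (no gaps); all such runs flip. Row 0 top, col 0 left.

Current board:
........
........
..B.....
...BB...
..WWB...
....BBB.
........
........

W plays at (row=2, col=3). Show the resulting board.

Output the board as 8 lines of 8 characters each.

Place W at (2,3); scan 8 dirs for brackets.
Dir NW: first cell '.' (not opp) -> no flip
Dir N: first cell '.' (not opp) -> no flip
Dir NE: first cell '.' (not opp) -> no flip
Dir W: opp run (2,2), next='.' -> no flip
Dir E: first cell '.' (not opp) -> no flip
Dir SW: first cell '.' (not opp) -> no flip
Dir S: opp run (3,3) capped by W -> flip
Dir SE: opp run (3,4), next='.' -> no flip
All flips: (3,3)

Answer: ........
........
..BW....
...WB...
..WWB...
....BBB.
........
........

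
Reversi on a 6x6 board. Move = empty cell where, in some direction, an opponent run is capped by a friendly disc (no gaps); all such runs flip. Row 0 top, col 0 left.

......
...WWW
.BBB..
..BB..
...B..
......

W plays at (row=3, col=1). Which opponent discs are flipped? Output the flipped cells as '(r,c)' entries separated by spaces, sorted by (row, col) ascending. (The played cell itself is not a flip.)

Dir NW: first cell '.' (not opp) -> no flip
Dir N: opp run (2,1), next='.' -> no flip
Dir NE: opp run (2,2) capped by W -> flip
Dir W: first cell '.' (not opp) -> no flip
Dir E: opp run (3,2) (3,3), next='.' -> no flip
Dir SW: first cell '.' (not opp) -> no flip
Dir S: first cell '.' (not opp) -> no flip
Dir SE: first cell '.' (not opp) -> no flip

Answer: (2,2)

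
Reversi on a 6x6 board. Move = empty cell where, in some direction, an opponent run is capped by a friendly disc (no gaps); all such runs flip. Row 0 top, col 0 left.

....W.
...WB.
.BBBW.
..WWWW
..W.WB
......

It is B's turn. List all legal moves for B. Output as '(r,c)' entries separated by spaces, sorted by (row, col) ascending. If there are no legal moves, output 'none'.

(0,2): no bracket -> illegal
(0,3): flips 1 -> legal
(0,5): no bracket -> illegal
(1,2): flips 1 -> legal
(1,5): no bracket -> illegal
(2,5): flips 2 -> legal
(3,1): no bracket -> illegal
(4,1): flips 1 -> legal
(4,3): flips 3 -> legal
(5,1): no bracket -> illegal
(5,2): flips 2 -> legal
(5,3): no bracket -> illegal
(5,4): flips 3 -> legal
(5,5): flips 2 -> legal

Answer: (0,3) (1,2) (2,5) (4,1) (4,3) (5,2) (5,4) (5,5)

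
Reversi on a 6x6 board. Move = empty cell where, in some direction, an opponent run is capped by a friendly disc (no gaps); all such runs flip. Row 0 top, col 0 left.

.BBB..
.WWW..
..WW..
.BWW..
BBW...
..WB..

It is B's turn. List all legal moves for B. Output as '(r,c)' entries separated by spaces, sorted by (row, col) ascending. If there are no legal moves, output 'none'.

(0,0): no bracket -> illegal
(0,4): flips 2 -> legal
(1,0): no bracket -> illegal
(1,4): flips 2 -> legal
(2,0): flips 1 -> legal
(2,1): flips 2 -> legal
(2,4): flips 1 -> legal
(3,4): flips 4 -> legal
(4,3): flips 4 -> legal
(4,4): no bracket -> illegal
(5,1): flips 1 -> legal

Answer: (0,4) (1,4) (2,0) (2,1) (2,4) (3,4) (4,3) (5,1)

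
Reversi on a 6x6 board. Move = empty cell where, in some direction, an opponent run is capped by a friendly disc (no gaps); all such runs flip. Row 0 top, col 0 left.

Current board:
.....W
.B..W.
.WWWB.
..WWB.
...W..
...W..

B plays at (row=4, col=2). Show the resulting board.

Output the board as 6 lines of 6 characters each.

Answer: .....W
.B..W.
.WWWB.
..WBB.
..BW..
...W..

Derivation:
Place B at (4,2); scan 8 dirs for brackets.
Dir NW: first cell '.' (not opp) -> no flip
Dir N: opp run (3,2) (2,2), next='.' -> no flip
Dir NE: opp run (3,3) capped by B -> flip
Dir W: first cell '.' (not opp) -> no flip
Dir E: opp run (4,3), next='.' -> no flip
Dir SW: first cell '.' (not opp) -> no flip
Dir S: first cell '.' (not opp) -> no flip
Dir SE: opp run (5,3), next=edge -> no flip
All flips: (3,3)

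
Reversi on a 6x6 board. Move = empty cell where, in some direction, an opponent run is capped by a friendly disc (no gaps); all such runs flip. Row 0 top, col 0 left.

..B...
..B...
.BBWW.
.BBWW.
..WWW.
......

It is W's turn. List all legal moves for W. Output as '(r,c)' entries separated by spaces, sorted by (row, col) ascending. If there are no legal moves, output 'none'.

Answer: (0,1) (1,0) (1,1) (2,0) (3,0) (4,1)

Derivation:
(0,1): flips 1 -> legal
(0,3): no bracket -> illegal
(1,0): flips 2 -> legal
(1,1): flips 1 -> legal
(1,3): no bracket -> illegal
(2,0): flips 3 -> legal
(3,0): flips 2 -> legal
(4,0): no bracket -> illegal
(4,1): flips 1 -> legal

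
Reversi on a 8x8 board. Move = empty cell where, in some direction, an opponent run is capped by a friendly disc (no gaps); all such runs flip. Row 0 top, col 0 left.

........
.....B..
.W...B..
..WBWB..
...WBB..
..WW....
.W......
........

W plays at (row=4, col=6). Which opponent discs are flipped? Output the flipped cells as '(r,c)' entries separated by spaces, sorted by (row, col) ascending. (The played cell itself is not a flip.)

Dir NW: opp run (3,5), next='.' -> no flip
Dir N: first cell '.' (not opp) -> no flip
Dir NE: first cell '.' (not opp) -> no flip
Dir W: opp run (4,5) (4,4) capped by W -> flip
Dir E: first cell '.' (not opp) -> no flip
Dir SW: first cell '.' (not opp) -> no flip
Dir S: first cell '.' (not opp) -> no flip
Dir SE: first cell '.' (not opp) -> no flip

Answer: (4,4) (4,5)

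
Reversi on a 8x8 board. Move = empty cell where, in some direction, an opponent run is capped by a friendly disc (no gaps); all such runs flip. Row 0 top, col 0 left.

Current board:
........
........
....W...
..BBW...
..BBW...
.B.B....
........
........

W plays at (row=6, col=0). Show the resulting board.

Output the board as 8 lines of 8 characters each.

Place W at (6,0); scan 8 dirs for brackets.
Dir NW: edge -> no flip
Dir N: first cell '.' (not opp) -> no flip
Dir NE: opp run (5,1) (4,2) (3,3) capped by W -> flip
Dir W: edge -> no flip
Dir E: first cell '.' (not opp) -> no flip
Dir SW: edge -> no flip
Dir S: first cell '.' (not opp) -> no flip
Dir SE: first cell '.' (not opp) -> no flip
All flips: (3,3) (4,2) (5,1)

Answer: ........
........
....W...
..BWW...
..WBW...
.W.B....
W.......
........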